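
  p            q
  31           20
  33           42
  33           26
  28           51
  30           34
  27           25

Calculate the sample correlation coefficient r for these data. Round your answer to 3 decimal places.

n = 6, Σp = 182, Σq = 198, Σp² = 5552, Σq² = 7222, Σpq = 5987
nΣpq − ΣpΣq = 35922 − 36036 = -114
nΣp² − (Σp)² = 33312 − 33124 = 188; nΣq² − (Σq)² = 43332 − 39204 = 4128
r = -114 / √(188 × 4128) = -114 / 880.9449 ≈ -0.129

-0.129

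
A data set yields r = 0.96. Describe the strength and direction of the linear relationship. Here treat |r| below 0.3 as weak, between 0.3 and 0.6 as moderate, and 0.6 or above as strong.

r = 0.96 > 0 so the relationship is positive.
|r| = 0.96, which falls in the strong range.

strong positive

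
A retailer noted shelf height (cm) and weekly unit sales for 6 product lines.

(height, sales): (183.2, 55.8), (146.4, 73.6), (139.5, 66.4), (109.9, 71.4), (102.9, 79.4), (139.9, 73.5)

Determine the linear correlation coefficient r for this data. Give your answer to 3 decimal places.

-0.838

n = 6, Σx = 821.8, Σy = 420.1, Σx² = 116693.88, Σy² = 29744.13, Σxy = 56560.17
nΣxy − ΣxΣy = 339361.02 − 345238.18 = -5877.16
nΣx² − (Σx)² = 700163.28 − 675355.24 = 24808.04; nΣy² − (Σy)² = 178464.78 − 176484.01 = 1980.77
r = -5877.16 / √(24808.04 × 1980.77) = -5877.16 / 7009.9231 ≈ -0.838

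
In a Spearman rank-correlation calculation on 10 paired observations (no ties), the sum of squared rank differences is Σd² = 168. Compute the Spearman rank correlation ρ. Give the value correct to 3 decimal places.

ρ = 1 − 6Σd² / [n(n²−1)] = 1 − 6×168 / (10×99)
  = 1 − 1008/990 = 1 − 1.0182 ≈ -0.018

-0.018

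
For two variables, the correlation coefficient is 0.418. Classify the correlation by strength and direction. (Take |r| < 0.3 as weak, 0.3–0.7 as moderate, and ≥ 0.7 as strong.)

r = 0.418 > 0 so the relationship is positive.
|r| = 0.418, which falls in the moderate range.

moderate positive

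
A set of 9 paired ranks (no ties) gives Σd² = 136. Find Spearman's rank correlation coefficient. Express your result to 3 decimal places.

-0.133

ρ = 1 − 6Σd² / [n(n²−1)] = 1 − 6×136 / (9×80)
  = 1 − 816/720 = 1 − 1.1333 ≈ -0.133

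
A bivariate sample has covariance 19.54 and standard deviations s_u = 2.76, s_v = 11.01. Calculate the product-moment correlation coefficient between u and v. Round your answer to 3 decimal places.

0.643

r = Cov(u,v) / (s_u · s_v) = 19.54 / (2.76 × 11.01)
  = 19.54 / 30.3876 ≈ 0.643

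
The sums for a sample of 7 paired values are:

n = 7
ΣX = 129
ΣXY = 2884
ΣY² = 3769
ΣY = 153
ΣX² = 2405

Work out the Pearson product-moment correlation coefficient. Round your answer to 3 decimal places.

r = (nΣXY − ΣXΣY) / √[(nΣX² − (ΣX)²)(nΣY² − (ΣY)²)]
Numerator: 7×2884 − 129×153 = 451
Denominator: √[(16835 − 16641)(26383 − 23409)] = √[194 × 2974] = 759.5762
r = 451 / 759.5762 ≈ 0.594

0.594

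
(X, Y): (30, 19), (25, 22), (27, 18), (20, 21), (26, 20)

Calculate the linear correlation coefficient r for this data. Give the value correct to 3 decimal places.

n = 5, ΣX = 128, ΣY = 100, ΣX² = 3330, ΣY² = 2010, ΣXY = 2546
nΣXY − ΣXΣY = 12730 − 12800 = -70
nΣX² − (ΣX)² = 16650 − 16384 = 266; nΣY² − (ΣY)² = 10050 − 10000 = 50
r = -70 / √(266 × 50) = -70 / 115.3256 ≈ -0.607

-0.607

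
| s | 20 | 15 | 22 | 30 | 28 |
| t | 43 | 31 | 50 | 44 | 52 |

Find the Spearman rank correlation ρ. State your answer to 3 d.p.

0.700

Rank s: 2, 1, 3, 5, 4
Rank t: 2, 1, 4, 3, 5
d = rank(s) − rank(t): 0, 0, -1, 2, -1; Σd² = 6
ρ = 1 − 6Σd² / [n(n²−1)] = 1 − 6×6 / (5×24) = 1 − 36/120 ≈ 0.700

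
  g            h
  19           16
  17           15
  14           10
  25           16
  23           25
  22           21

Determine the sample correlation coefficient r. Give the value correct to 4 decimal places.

n = 6, Σg = 120, Σh = 103, Σg² = 2484, Σh² = 1903, Σgh = 2136
nΣgh − ΣgΣh = 12816 − 12360 = 456
nΣg² − (Σg)² = 14904 − 14400 = 504; nΣh² − (Σh)² = 11418 − 10609 = 809
r = 456 / √(504 × 809) = 456 / 638.5421 ≈ 0.7141

0.7141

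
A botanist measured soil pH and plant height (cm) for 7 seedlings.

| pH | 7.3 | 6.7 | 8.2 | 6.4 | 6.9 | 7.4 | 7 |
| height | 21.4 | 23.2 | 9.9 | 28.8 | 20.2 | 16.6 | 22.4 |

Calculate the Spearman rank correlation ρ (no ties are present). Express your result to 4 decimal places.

Rank pH: 5, 2, 7, 1, 3, 6, 4
Rank height: 4, 6, 1, 7, 3, 2, 5
d = rank(pH) − rank(height): 1, -4, 6, -6, 0, 4, -1; Σd² = 106
ρ = 1 − 6Σd² / [n(n²−1)] = 1 − 6×106 / (7×48) = 1 − 636/336 ≈ -0.8929

-0.8929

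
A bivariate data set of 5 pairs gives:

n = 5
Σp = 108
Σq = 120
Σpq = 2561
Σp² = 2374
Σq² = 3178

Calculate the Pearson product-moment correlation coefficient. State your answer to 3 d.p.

r = (nΣpq − ΣpΣq) / √[(nΣp² − (Σp)²)(nΣq² − (Σq)²)]
Numerator: 5×2561 − 108×120 = -155
Denominator: √[(11870 − 11664)(15890 − 14400)] = √[206 × 1490] = 554.0217
r = -155 / 554.0217 ≈ -0.280

-0.280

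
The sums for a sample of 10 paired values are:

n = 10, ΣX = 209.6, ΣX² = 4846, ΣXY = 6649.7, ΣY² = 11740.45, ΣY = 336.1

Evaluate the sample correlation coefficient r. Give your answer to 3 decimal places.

r = (nΣXY − ΣXΣY) / √[(nΣX² − (ΣX)²)(nΣY² − (ΣY)²)]
Numerator: 10×6649.7 − 209.6×336.1 = -3949.56
Denominator: √[(48460 − 43932.16)(117404.5 − 112963.21)] = √[4527.84 × 4441.29] = 4484.3562
r = -3949.56 / 4484.3562 ≈ -0.881

-0.881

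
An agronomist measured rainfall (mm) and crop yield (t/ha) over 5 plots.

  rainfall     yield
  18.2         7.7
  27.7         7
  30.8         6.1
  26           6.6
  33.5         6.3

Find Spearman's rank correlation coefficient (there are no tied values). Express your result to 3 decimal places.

Rank rainfall: 1, 3, 4, 2, 5
Rank yield: 5, 4, 1, 3, 2
d = rank(rainfall) − rank(yield): -4, -1, 3, -1, 3; Σd² = 36
ρ = 1 − 6Σd² / [n(n²−1)] = 1 − 6×36 / (5×24) = 1 − 216/120 ≈ -0.800

-0.800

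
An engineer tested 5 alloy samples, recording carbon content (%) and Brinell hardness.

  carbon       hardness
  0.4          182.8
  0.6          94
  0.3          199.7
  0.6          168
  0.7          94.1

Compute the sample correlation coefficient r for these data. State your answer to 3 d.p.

n = 5, Σx = 2.6, Σy = 738.6, Σx² = 1.46, Σy² = 119210.74, Σxy = 356.1
nΣxy − ΣxΣy = 1780.5 − 1920.36 = -139.86
nΣx² − (Σx)² = 7.3 − 6.76 = 0.54; nΣy² − (Σy)² = 596053.7 − 545529.96 = 50523.74
r = -139.86 / √(0.54 × 50523.74) = -139.86 / 165.1751 ≈ -0.847

-0.847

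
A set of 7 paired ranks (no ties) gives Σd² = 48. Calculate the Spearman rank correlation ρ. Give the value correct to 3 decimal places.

0.143

ρ = 1 − 6Σd² / [n(n²−1)] = 1 − 6×48 / (7×48)
  = 1 − 288/336 = 1 − 0.8571 ≈ 0.143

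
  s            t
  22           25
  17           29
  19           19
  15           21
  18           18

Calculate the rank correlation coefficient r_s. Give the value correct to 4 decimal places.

-0.1000

Rank s: 5, 2, 4, 1, 3
Rank t: 4, 5, 2, 3, 1
d = rank(s) − rank(t): 1, -3, 2, -2, 2; Σd² = 22
ρ = 1 − 6Σd² / [n(n²−1)] = 1 − 6×22 / (5×24) = 1 − 132/120 ≈ -0.1000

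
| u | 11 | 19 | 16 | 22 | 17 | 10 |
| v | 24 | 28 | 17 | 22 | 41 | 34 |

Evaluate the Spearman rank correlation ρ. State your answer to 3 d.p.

-0.200

Rank u: 2, 5, 3, 6, 4, 1
Rank v: 3, 4, 1, 2, 6, 5
d = rank(u) − rank(v): -1, 1, 2, 4, -2, -4; Σd² = 42
ρ = 1 − 6Σd² / [n(n²−1)] = 1 − 6×42 / (6×35) = 1 − 252/210 ≈ -0.200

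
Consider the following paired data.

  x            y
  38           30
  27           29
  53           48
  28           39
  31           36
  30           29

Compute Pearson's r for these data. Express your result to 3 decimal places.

0.716

n = 6, Σx = 207, Σy = 211, Σx² = 7627, Σy² = 7703, Σxy = 7545
nΣxy − ΣxΣy = 45270 − 43677 = 1593
nΣx² − (Σx)² = 45762 − 42849 = 2913; nΣy² − (Σy)² = 46218 − 44521 = 1697
r = 1593 / √(2913 × 1697) = 1593 / 2223.3670 ≈ 0.716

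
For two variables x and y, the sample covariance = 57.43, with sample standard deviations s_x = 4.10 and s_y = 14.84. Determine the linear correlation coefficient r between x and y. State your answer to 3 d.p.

0.944

r = Cov(x,y) / (s_x · s_y) = 57.43 / (4.10 × 14.84)
  = 57.43 / 60.8440 ≈ 0.944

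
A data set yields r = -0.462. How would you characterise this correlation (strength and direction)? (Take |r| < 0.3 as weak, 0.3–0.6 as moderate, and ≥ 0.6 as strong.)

r = -0.462 < 0 so the relationship is negative.
|r| = 0.462, which falls in the moderate range.

moderate negative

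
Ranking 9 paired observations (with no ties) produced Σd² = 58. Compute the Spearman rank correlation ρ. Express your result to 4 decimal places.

ρ = 1 − 6Σd² / [n(n²−1)] = 1 − 6×58 / (9×80)
  = 1 − 348/720 = 1 − 0.48333 ≈ 0.5167

0.5167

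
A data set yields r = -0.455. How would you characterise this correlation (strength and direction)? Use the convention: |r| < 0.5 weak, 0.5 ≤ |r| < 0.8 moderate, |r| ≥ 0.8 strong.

r = -0.455 < 0 so the relationship is negative.
|r| = 0.455, which falls in the weak range.

weak negative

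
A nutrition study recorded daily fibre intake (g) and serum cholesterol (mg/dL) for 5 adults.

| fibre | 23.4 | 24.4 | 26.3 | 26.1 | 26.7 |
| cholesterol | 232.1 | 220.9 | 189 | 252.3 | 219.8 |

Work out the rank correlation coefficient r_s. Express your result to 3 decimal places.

Rank fibre: 1, 2, 4, 3, 5
Rank cholesterol: 4, 3, 1, 5, 2
d = rank(fibre) − rank(cholesterol): -3, -1, 3, -2, 3; Σd² = 32
ρ = 1 − 6Σd² / [n(n²−1)] = 1 − 6×32 / (5×24) = 1 − 192/120 ≈ -0.600

-0.600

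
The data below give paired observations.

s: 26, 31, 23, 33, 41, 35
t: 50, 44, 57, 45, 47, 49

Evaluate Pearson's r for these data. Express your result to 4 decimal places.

-0.6374

n = 6, Σs = 189, Σt = 292, Σs² = 6161, Σt² = 14320, Σst = 9102
nΣst − ΣsΣt = 54612 − 55188 = -576
nΣs² − (Σs)² = 36966 − 35721 = 1245; nΣt² − (Σt)² = 85920 − 85264 = 656
r = -576 / √(1245 × 656) = -576 / 903.7256 ≈ -0.6374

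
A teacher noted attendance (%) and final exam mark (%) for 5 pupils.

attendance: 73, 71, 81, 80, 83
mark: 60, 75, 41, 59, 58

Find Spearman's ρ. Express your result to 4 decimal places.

-0.9000

Rank attendance: 2, 1, 4, 3, 5
Rank mark: 4, 5, 1, 3, 2
d = rank(attendance) − rank(mark): -2, -4, 3, 0, 3; Σd² = 38
ρ = 1 − 6Σd² / [n(n²−1)] = 1 − 6×38 / (5×24) = 1 − 228/120 ≈ -0.9000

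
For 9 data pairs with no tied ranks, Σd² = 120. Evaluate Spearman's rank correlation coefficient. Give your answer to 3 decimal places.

0.000

ρ = 1 − 6Σd² / [n(n²−1)] = 1 − 6×120 / (9×80)
  = 1 − 720/720 = 1 − 1.0000 ≈ 0.000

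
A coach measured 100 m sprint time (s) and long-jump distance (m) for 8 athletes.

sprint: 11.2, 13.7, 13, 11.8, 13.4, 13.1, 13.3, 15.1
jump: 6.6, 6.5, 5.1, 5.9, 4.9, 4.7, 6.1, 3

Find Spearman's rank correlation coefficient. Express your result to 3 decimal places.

Rank sprint: 1, 7, 3, 2, 6, 4, 5, 8
Rank jump: 8, 7, 4, 5, 3, 2, 6, 1
d = rank(sprint) − rank(jump): -7, 0, -1, -3, 3, 2, -1, 7; Σd² = 122
ρ = 1 − 6Σd² / [n(n²−1)] = 1 − 6×122 / (8×63) = 1 − 732/504 ≈ -0.452

-0.452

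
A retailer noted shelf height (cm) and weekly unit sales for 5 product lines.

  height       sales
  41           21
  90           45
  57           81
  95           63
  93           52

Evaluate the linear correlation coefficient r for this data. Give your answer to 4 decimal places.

0.2955

n = 5, Σx = 376, Σy = 262, Σx² = 30704, Σy² = 15700, Σxy = 20349
nΣxy − ΣxΣy = 101745 − 98512 = 3233
nΣx² − (Σx)² = 153520 − 141376 = 12144; nΣy² − (Σy)² = 78500 − 68644 = 9856
r = 3233 / √(12144 × 9856) = 3233 / 10940.3503 ≈ 0.2955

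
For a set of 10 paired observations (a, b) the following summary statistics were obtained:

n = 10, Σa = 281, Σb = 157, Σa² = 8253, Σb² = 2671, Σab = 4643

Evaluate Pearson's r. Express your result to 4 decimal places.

r = (nΣab − ΣaΣb) / √[(nΣa² − (Σa)²)(nΣb² − (Σb)²)]
Numerator: 10×4643 − 281×157 = 2313
Denominator: √[(82530 − 78961)(26710 − 24649)] = √[3569 × 2061] = 2712.1410
r = 2313 / 2712.1410 ≈ 0.8528

0.8528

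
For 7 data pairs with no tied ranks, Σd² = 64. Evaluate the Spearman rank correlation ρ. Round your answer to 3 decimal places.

ρ = 1 − 6Σd² / [n(n²−1)] = 1 − 6×64 / (7×48)
  = 1 − 384/336 = 1 − 1.1429 ≈ -0.143

-0.143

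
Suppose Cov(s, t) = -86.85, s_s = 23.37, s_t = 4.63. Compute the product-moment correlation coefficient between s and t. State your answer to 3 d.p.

-0.803

r = Cov(s,t) / (s_s · s_t) = -86.85 / (23.37 × 4.63)
  = -86.85 / 108.2031 ≈ -0.803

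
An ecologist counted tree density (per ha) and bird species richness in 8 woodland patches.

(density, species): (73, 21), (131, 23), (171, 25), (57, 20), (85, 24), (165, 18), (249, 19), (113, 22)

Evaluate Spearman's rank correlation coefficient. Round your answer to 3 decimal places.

Rank density: 2, 5, 7, 1, 3, 6, 8, 4
Rank species: 4, 6, 8, 3, 7, 1, 2, 5
d = rank(density) − rank(species): -2, -1, -1, -2, -4, 5, 6, -1; Σd² = 88
ρ = 1 − 6Σd² / [n(n²−1)] = 1 − 6×88 / (8×63) = 1 − 528/504 ≈ -0.048

-0.048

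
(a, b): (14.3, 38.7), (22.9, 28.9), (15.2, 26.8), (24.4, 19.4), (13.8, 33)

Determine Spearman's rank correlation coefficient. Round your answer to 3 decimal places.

Rank a: 2, 4, 3, 5, 1
Rank b: 5, 3, 2, 1, 4
d = rank(a) − rank(b): -3, 1, 1, 4, -3; Σd² = 36
ρ = 1 − 6Σd² / [n(n²−1)] = 1 − 6×36 / (5×24) = 1 − 216/120 ≈ -0.800

-0.800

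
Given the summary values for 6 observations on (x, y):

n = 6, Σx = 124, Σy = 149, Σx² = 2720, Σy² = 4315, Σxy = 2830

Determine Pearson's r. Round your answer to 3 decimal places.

r = (nΣxy − ΣxΣy) / √[(nΣx² − (Σx)²)(nΣy² − (Σy)²)]
Numerator: 6×2830 − 124×149 = -1496
Denominator: √[(16320 − 15376)(25890 − 22201)] = √[944 × 3689] = 1866.1233
r = -1496 / 1866.1233 ≈ -0.802

-0.802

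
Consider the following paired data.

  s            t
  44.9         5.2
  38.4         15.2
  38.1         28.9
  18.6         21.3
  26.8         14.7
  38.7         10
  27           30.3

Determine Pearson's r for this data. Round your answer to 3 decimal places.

-0.497

n = 7, Σs = 232.5, Σt = 125.6, Σs² = 8233.07, Σt² = 2781.16, Σst = 3913.49
nΣst − ΣsΣt = 27394.43 − 29202 = -1807.57
nΣs² − (Σs)² = 57631.49 − 54056.25 = 3575.24; nΣt² − (Σt)² = 19468.12 − 15775.36 = 3692.76
r = -1807.57 / √(3575.24 × 3692.76) = -1807.57 / 3633.5249 ≈ -0.497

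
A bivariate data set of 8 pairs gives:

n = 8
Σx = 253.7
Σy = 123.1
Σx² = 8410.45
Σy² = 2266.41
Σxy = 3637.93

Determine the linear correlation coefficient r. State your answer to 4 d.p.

r = (nΣxy − ΣxΣy) / √[(nΣx² − (Σx)²)(nΣy² − (Σy)²)]
Numerator: 8×3637.93 − 253.7×123.1 = -2127.03
Denominator: √[(67283.6 − 64363.69)(18131.28 − 15153.61)] = √[2919.91 × 2977.67] = 2948.6486
r = -2127.03 / 2948.6486 ≈ -0.7214

-0.7214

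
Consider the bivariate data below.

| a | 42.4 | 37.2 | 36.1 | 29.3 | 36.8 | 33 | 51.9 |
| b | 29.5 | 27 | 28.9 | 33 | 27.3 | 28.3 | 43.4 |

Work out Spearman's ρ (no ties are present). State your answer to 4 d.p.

Rank a: 6, 5, 3, 1, 4, 2, 7
Rank b: 5, 1, 4, 6, 2, 3, 7
d = rank(a) − rank(b): 1, 4, -1, -5, 2, -1, 0; Σd² = 48
ρ = 1 − 6Σd² / [n(n²−1)] = 1 − 6×48 / (7×48) = 1 − 288/336 ≈ 0.1429

0.1429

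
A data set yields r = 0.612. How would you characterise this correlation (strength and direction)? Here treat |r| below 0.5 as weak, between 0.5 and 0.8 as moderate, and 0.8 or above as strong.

moderate positive

r = 0.612 > 0 so the relationship is positive.
|r| = 0.612, which falls in the moderate range.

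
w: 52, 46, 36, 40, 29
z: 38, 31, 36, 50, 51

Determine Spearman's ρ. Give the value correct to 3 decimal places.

Rank w: 5, 4, 2, 3, 1
Rank z: 3, 1, 2, 4, 5
d = rank(w) − rank(z): 2, 3, 0, -1, -4; Σd² = 30
ρ = 1 − 6Σd² / [n(n²−1)] = 1 − 6×30 / (5×24) = 1 − 180/120 ≈ -0.500

-0.500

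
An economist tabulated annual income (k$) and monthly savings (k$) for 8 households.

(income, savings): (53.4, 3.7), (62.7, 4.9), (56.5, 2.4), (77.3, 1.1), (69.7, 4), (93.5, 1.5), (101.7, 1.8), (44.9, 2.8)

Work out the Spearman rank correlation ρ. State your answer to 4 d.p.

Rank income: 2, 4, 3, 6, 5, 7, 8, 1
Rank savings: 6, 8, 4, 1, 7, 2, 3, 5
d = rank(income) − rank(savings): -4, -4, -1, 5, -2, 5, 5, -4; Σd² = 128
ρ = 1 − 6Σd² / [n(n²−1)] = 1 − 6×128 / (8×63) = 1 − 768/504 ≈ -0.5238

-0.5238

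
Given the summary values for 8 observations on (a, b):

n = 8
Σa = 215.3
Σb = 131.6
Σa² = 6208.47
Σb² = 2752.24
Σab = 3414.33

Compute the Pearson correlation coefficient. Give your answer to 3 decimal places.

r = (nΣab − ΣaΣb) / √[(nΣa² − (Σa)²)(nΣb² − (Σb)²)]
Numerator: 8×3414.33 − 215.3×131.6 = -1018.84
Denominator: √[(49667.76 − 46354.09)(22017.92 − 17318.56)] = √[3313.67 × 4699.36] = 3946.1536
r = -1018.84 / 3946.1536 ≈ -0.258

-0.258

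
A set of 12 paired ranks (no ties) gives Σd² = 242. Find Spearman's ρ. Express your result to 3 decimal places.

0.154

ρ = 1 − 6Σd² / [n(n²−1)] = 1 − 6×242 / (12×143)
  = 1 − 1452/1716 = 1 − 0.8462 ≈ 0.154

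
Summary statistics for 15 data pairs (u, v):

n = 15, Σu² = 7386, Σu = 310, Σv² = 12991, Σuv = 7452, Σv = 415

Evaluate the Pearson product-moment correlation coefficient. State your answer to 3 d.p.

r = (nΣuv − ΣuΣv) / √[(nΣu² − (Σu)²)(nΣv² − (Σv)²)]
Numerator: 15×7452 − 310×415 = -16870
Denominator: √[(110790 − 96100)(194865 − 172225)] = √[14690 × 22640] = 18236.8199
r = -16870 / 18236.8199 ≈ -0.925

-0.925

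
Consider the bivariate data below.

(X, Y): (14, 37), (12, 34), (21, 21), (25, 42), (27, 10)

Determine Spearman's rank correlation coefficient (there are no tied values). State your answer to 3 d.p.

-0.300

Rank X: 2, 1, 3, 4, 5
Rank Y: 4, 3, 2, 5, 1
d = rank(X) − rank(Y): -2, -2, 1, -1, 4; Σd² = 26
ρ = 1 − 6Σd² / [n(n²−1)] = 1 − 6×26 / (5×24) = 1 − 156/120 ≈ -0.300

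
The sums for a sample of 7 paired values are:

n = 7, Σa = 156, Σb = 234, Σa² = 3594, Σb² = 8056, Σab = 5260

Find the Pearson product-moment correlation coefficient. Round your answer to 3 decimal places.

0.272

r = (nΣab − ΣaΣb) / √[(nΣa² − (Σa)²)(nΣb² − (Σb)²)]
Numerator: 7×5260 − 156×234 = 316
Denominator: √[(25158 − 24336)(56392 − 54756)] = √[822 × 1636] = 1159.6517
r = 316 / 1159.6517 ≈ 0.272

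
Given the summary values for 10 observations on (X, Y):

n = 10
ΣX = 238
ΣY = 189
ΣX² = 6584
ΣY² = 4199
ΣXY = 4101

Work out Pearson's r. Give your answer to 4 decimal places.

-0.5231

r = (nΣXY − ΣXΣY) / √[(nΣX² − (ΣX)²)(nΣY² − (ΣY)²)]
Numerator: 10×4101 − 238×189 = -3972
Denominator: √[(65840 − 56644)(41990 − 35721)] = √[9196 × 6269] = 7592.7415
r = -3972 / 7592.7415 ≈ -0.5231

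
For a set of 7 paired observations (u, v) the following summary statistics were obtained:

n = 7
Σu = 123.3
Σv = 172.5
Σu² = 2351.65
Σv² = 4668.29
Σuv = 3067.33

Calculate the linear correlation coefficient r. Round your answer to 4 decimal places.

0.1054

r = (nΣuv − ΣuΣv) / √[(nΣu² − (Σu)²)(nΣv² − (Σv)²)]
Numerator: 7×3067.33 − 123.3×172.5 = 202.06
Denominator: √[(16461.55 − 15202.89)(32678.03 − 29756.25)] = √[1258.66 × 2921.78] = 1917.6881
r = 202.06 / 1917.6881 ≈ 0.1054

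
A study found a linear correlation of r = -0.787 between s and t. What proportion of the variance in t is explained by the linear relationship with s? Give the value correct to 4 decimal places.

r² = (-0.787)² = 0.6194

0.6194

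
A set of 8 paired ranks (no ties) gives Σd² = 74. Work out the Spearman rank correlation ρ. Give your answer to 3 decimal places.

0.119

ρ = 1 − 6Σd² / [n(n²−1)] = 1 − 6×74 / (8×63)
  = 1 − 444/504 = 1 − 0.8810 ≈ 0.119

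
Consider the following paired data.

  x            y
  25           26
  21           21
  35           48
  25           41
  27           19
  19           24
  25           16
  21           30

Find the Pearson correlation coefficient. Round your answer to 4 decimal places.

0.5868

n = 8, Σx = 198, Σy = 225, Σx² = 5072, Σy² = 7195, Σxy = 5795
nΣxy − ΣxΣy = 46360 − 44550 = 1810
nΣx² − (Σx)² = 40576 − 39204 = 1372; nΣy² − (Σy)² = 57560 − 50625 = 6935
r = 1810 / √(1372 × 6935) = 1810 / 3084.6102 ≈ 0.5868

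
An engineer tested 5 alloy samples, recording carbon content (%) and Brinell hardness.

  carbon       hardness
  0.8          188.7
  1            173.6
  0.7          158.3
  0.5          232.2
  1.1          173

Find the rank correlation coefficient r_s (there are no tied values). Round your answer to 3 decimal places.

Rank carbon: 3, 4, 2, 1, 5
Rank hardness: 4, 3, 1, 5, 2
d = rank(carbon) − rank(hardness): -1, 1, 1, -4, 3; Σd² = 28
ρ = 1 − 6Σd² / [n(n²−1)] = 1 − 6×28 / (5×24) = 1 − 168/120 ≈ -0.400

-0.400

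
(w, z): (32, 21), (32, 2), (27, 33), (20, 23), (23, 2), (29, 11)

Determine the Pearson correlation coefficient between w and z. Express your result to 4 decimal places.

-0.1557

n = 6, Σw = 163, Σz = 92, Σw² = 4547, Σz² = 2188, Σwz = 2452
nΣwz − ΣwΣz = 14712 − 14996 = -284
nΣw² − (Σw)² = 27282 − 26569 = 713; nΣz² − (Σz)² = 13128 − 8464 = 4664
r = -284 / √(713 × 4664) = -284 / 1823.5767 ≈ -0.1557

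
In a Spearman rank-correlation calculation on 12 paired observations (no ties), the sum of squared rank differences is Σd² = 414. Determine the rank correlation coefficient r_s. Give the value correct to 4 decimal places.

-0.4476

ρ = 1 − 6Σd² / [n(n²−1)] = 1 − 6×414 / (12×143)
  = 1 − 2484/1716 = 1 − 1.44755 ≈ -0.4476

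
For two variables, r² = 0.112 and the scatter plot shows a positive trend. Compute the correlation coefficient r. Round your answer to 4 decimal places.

|r| = √0.112 = 0.3347
The association is positive, so r = 0.3347.

0.3347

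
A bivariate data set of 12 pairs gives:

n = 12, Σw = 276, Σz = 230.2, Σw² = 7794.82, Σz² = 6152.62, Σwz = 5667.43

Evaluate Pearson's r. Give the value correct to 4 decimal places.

r = (nΣwz − ΣwΣz) / √[(nΣw² − (Σw)²)(nΣz² − (Σz)²)]
Numerator: 12×5667.43 − 276×230.2 = 4473.96
Denominator: √[(93537.84 − 76176)(73831.44 − 52992.04)] = √[17361.84 × 20839.4] = 19021.3125
r = 4473.96 / 19021.3125 ≈ 0.2352

0.2352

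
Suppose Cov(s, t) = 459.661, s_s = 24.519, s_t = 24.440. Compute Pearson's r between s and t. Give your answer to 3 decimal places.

0.767

r = Cov(s,t) / (s_s · s_t) = 459.661 / (24.519 × 24.440)
  = 459.661 / 599.2444 ≈ 0.767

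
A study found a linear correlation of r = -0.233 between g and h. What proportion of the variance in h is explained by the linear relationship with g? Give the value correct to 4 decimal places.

r² = (-0.233)² = 0.0543

0.0543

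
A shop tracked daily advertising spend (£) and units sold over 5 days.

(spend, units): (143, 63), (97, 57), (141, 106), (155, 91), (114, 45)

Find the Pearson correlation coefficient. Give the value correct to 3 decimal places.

0.691

n = 5, Σx = 650, Σy = 362, Σx² = 86760, Σy² = 28760, Σxy = 48719
nΣxy − ΣxΣy = 243595 − 235300 = 8295
nΣx² − (Σx)² = 433800 − 422500 = 11300; nΣy² − (Σy)² = 143800 − 131044 = 12756
r = 8295 / √(11300 × 12756) = 8295 / 12005.9485 ≈ 0.691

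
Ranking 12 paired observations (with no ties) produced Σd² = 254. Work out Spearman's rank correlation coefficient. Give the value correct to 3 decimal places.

0.112

ρ = 1 − 6Σd² / [n(n²−1)] = 1 − 6×254 / (12×143)
  = 1 − 1524/1716 = 1 − 0.8881 ≈ 0.112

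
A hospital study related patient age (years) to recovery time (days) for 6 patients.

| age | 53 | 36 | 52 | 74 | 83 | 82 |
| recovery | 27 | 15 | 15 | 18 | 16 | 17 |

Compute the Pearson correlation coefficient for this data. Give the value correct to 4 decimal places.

n = 6, Σx = 380, Σy = 108, Σx² = 25898, Σy² = 2048, Σxy = 6805
nΣxy − ΣxΣy = 40830 − 41040 = -210
nΣx² − (Σx)² = 155388 − 144400 = 10988; nΣy² − (Σy)² = 12288 − 11664 = 624
r = -210 / √(10988 × 624) = -210 / 2618.4942 ≈ -0.0802

-0.0802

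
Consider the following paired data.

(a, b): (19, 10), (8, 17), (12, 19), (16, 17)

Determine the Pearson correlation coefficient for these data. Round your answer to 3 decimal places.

n = 4, Σa = 55, Σb = 63, Σa² = 825, Σb² = 1039, Σab = 826
nΣab − ΣaΣb = 3304 − 3465 = -161
nΣa² − (Σa)² = 3300 − 3025 = 275; nΣb² − (Σb)² = 4156 − 3969 = 187
r = -161 / √(275 × 187) = -161 / 226.7708 ≈ -0.710

-0.710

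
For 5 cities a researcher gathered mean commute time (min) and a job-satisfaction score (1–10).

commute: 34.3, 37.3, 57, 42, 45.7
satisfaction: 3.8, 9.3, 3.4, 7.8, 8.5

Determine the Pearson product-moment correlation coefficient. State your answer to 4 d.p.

-0.3269

n = 5, Σx = 216.3, Σy = 32.8, Σx² = 9669.27, Σy² = 245.58, Σxy = 1387.08
nΣxy − ΣxΣy = 6935.4 − 7094.64 = -159.24
nΣx² − (Σx)² = 48346.35 − 46785.69 = 1560.66; nΣy² − (Σy)² = 1227.9 − 1075.84 = 152.06
r = -159.24 / √(1560.66 × 152.06) = -159.24 / 487.1488 ≈ -0.3269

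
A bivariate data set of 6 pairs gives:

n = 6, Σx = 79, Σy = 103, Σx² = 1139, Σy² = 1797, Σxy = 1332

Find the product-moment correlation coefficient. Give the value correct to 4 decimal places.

r = (nΣxy − ΣxΣy) / √[(nΣx² − (Σx)²)(nΣy² − (Σy)²)]
Numerator: 6×1332 − 79×103 = -145
Denominator: √[(6834 − 6241)(10782 − 10609)] = √[593 × 173] = 320.2952
r = -145 / 320.2952 ≈ -0.4527

-0.4527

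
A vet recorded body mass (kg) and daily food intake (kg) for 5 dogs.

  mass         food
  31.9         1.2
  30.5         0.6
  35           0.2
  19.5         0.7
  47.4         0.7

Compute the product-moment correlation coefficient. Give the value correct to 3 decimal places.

n = 5, Σx = 164.3, Σy = 3.4, Σx² = 5799.87, Σy² = 2.82, Σxy = 110.41
nΣxy − ΣxΣy = 552.05 − 558.62 = -6.57
nΣx² − (Σx)² = 28999.35 − 26994.49 = 2004.86; nΣy² − (Σy)² = 14.1 − 11.56 = 2.54
r = -6.57 / √(2004.86 × 2.54) = -6.57 / 71.3607 ≈ -0.092

-0.092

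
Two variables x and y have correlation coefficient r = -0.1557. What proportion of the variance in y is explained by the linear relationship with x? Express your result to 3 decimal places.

r² = (-0.1557)² = 0.024

0.024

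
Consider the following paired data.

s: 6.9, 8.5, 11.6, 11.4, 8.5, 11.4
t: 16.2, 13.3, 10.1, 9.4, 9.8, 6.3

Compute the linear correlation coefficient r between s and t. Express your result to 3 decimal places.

-0.821

n = 6, Σs = 58.3, Σt = 65.1, Σs² = 586.59, Σt² = 765.43, Σst = 604.27
nΣst − ΣsΣt = 3625.62 − 3795.33 = -169.71
nΣs² − (Σs)² = 3519.54 − 3398.89 = 120.65; nΣt² − (Σt)² = 4592.58 − 4238.01 = 354.57
r = -169.71 / √(120.65 × 354.57) = -169.71 / 206.8305 ≈ -0.821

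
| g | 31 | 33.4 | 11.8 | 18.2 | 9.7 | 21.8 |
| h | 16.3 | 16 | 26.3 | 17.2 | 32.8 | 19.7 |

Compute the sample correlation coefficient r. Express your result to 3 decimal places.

n = 6, Σg = 125.9, Σh = 128.3, Σg² = 3116.37, Σh² = 2973.15, Σgh = 2410.7
nΣgh − ΣgΣh = 14464.2 − 16152.97 = -1688.77
nΣg² − (Σg)² = 18698.22 − 15850.81 = 2847.41; nΣh² − (Σh)² = 17838.9 − 16460.89 = 1378.01
r = -1688.77 / √(2847.41 × 1378.01) = -1688.77 / 1980.8482 ≈ -0.853

-0.853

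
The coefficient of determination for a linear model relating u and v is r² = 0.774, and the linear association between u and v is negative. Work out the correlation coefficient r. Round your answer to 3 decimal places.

-0.880

|r| = √0.774 = 0.880
The association is negative, so r = −0.880.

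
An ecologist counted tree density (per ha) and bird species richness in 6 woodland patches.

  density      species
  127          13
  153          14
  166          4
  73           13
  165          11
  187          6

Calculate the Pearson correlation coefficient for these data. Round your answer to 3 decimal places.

-0.608

n = 6, Σx = 871, Σy = 61, Σx² = 134617, Σy² = 707, Σxy = 8343
nΣxy − ΣxΣy = 50058 − 53131 = -3073
nΣx² − (Σx)² = 807702 − 758641 = 49061; nΣy² − (Σy)² = 4242 − 3721 = 521
r = -3073 / √(49061 × 521) = -3073 / 5055.7671 ≈ -0.608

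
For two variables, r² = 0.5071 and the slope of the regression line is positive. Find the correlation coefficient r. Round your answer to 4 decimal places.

|r| = √0.5071 = 0.7121
The association is positive, so r = 0.7121.

0.7121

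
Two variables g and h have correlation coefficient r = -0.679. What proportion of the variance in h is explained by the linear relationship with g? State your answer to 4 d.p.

0.4610

r² = (-0.679)² = 0.4610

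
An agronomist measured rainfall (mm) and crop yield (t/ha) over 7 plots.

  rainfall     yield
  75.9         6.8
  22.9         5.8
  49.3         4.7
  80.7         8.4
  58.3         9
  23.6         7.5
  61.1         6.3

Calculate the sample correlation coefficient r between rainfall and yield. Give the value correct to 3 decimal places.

n = 7, Σx = 371.8, Σy = 48.5, Σx² = 22917.26, Σy² = 349.47, Σxy = 2645.16
nΣxy − ΣxΣy = 18516.12 − 18032.3 = 483.82
nΣx² − (Σx)² = 160420.82 − 138235.24 = 22185.58; nΣy² − (Σy)² = 2446.29 − 2352.25 = 94.04
r = 483.82 / √(22185.58 × 94.04) = 483.82 / 1444.4140 ≈ 0.335

0.335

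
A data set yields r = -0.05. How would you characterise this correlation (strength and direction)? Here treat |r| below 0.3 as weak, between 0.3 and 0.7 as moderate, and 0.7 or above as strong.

r = -0.05 < 0 so the relationship is negative.
|r| = 0.05, which falls in the weak range.

weak negative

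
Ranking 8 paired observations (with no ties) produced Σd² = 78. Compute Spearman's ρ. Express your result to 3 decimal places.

ρ = 1 − 6Σd² / [n(n²−1)] = 1 − 6×78 / (8×63)
  = 1 − 468/504 = 1 − 0.9286 ≈ 0.071

0.071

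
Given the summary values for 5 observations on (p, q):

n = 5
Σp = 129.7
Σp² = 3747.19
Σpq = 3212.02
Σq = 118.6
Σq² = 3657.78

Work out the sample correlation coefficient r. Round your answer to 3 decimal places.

0.238

r = (nΣpq − ΣpΣq) / √[(nΣp² − (Σp)²)(nΣq² − (Σq)²)]
Numerator: 5×3212.02 − 129.7×118.6 = 677.68
Denominator: √[(18735.95 − 16822.09)(18288.9 − 14065.96)] = √[1913.86 × 4222.94] = 2842.9063
r = 677.68 / 2842.9063 ≈ 0.238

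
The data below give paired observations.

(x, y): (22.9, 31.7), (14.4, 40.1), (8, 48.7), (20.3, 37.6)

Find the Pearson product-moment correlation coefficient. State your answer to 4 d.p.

n = 4, Σx = 65.6, Σy = 158.1, Σx² = 1207.86, Σy² = 6398.35, Σxy = 2456.25
nΣxy − ΣxΣy = 9825 − 10371.36 = -546.36
nΣx² − (Σx)² = 4831.44 − 4303.36 = 528.08; nΣy² − (Σy)² = 25593.4 − 24995.61 = 597.79
r = -546.36 / √(528.08 × 597.79) = -546.36 / 561.8549 ≈ -0.9724

-0.9724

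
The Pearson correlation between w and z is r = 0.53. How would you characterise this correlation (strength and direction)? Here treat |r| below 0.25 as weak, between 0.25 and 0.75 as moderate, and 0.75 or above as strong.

r = 0.53 > 0 so the relationship is positive.
|r| = 0.53, which falls in the moderate range.

moderate positive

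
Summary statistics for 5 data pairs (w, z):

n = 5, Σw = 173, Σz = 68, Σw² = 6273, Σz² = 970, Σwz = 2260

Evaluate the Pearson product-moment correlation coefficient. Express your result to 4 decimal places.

r = (nΣwz − ΣwΣz) / √[(nΣw² − (Σw)²)(nΣz² − (Σz)²)]
Numerator: 5×2260 − 173×68 = -464
Denominator: √[(31365 − 29929)(4850 − 4624)] = √[1436 × 226] = 569.6806
r = -464 / 569.6806 ≈ -0.8145

-0.8145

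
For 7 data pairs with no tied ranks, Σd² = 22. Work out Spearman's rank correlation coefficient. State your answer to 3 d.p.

0.607

ρ = 1 − 6Σd² / [n(n²−1)] = 1 − 6×22 / (7×48)
  = 1 − 132/336 = 1 − 0.3929 ≈ 0.607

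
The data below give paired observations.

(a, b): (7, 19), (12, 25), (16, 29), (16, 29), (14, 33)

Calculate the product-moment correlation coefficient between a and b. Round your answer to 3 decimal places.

n = 5, Σa = 65, Σb = 135, Σa² = 901, Σb² = 3757, Σab = 1823
nΣab − ΣaΣb = 9115 − 8775 = 340
nΣa² − (Σa)² = 4505 − 4225 = 280; nΣb² − (Σb)² = 18785 − 18225 = 560
r = 340 / √(280 × 560) = 340 / 395.9798 ≈ 0.859

0.859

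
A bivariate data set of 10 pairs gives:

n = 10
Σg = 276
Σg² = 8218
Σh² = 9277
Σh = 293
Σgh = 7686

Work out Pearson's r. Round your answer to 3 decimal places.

-0.622

r = (nΣgh − ΣgΣh) / √[(nΣg² − (Σg)²)(nΣh² − (Σh)²)]
Numerator: 10×7686 − 276×293 = -4008
Denominator: √[(82180 − 76176)(92770 − 85849)] = √[6004 × 6921] = 6446.2147
r = -4008 / 6446.2147 ≈ -0.622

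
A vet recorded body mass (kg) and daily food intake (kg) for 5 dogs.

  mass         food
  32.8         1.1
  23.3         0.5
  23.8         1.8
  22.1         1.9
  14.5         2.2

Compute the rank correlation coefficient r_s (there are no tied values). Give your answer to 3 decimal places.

Rank mass: 5, 3, 4, 2, 1
Rank food: 2, 1, 3, 4, 5
d = rank(mass) − rank(food): 3, 2, 1, -2, -4; Σd² = 34
ρ = 1 − 6Σd² / [n(n²−1)] = 1 − 6×34 / (5×24) = 1 − 204/120 ≈ -0.700

-0.700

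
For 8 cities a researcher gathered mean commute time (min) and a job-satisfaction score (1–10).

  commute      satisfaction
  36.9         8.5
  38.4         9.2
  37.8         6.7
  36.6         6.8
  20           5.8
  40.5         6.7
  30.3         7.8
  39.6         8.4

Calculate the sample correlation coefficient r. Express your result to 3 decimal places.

n = 8, Σx = 280.1, Σy = 59.9, Σx² = 10131.07, Σy² = 457.95, Σxy = 2125.4
nΣxy − ΣxΣy = 17003.2 − 16777.99 = 225.21
nΣx² − (Σx)² = 81048.56 − 78456.01 = 2592.55; nΣy² − (Σy)² = 3663.6 − 3588.01 = 75.59
r = 225.21 / √(2592.55 × 75.59) = 225.21 / 442.6860 ≈ 0.509

0.509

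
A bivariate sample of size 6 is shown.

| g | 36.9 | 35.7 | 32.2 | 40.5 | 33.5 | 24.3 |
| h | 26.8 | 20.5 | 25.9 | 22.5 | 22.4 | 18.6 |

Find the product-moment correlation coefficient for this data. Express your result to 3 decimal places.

0.479

n = 6, Σg = 203.1, Σh = 136.7, Σg² = 7025.93, Σh² = 3163.27, Σgh = 4668.38
nΣgh − ΣgΣh = 28010.28 − 27763.77 = 246.51
nΣg² − (Σg)² = 42155.58 − 41249.61 = 905.97; nΣh² − (Σh)² = 18979.62 − 18686.89 = 292.73
r = 246.51 / √(905.97 × 292.73) = 246.51 / 514.9802 ≈ 0.479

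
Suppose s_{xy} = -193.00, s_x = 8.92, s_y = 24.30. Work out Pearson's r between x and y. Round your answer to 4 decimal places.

-0.8904

r = Cov(x,y) / (s_x · s_y) = -193.00 / (8.92 × 24.30)
  = -193.00 / 216.7560 ≈ -0.8904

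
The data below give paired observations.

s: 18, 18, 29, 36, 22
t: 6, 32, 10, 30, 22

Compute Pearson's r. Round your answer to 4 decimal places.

0.2144

n = 5, Σs = 123, Σt = 100, Σs² = 3269, Σt² = 2544, Σst = 2538
nΣst − ΣsΣt = 12690 − 12300 = 390
nΣs² − (Σs)² = 16345 − 15129 = 1216; nΣt² − (Σt)² = 12720 − 10000 = 2720
r = 390 / √(1216 × 2720) = 390 / 1818.6588 ≈ 0.2144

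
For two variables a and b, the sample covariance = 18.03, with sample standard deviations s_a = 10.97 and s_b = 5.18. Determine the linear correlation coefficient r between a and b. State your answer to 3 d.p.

r = Cov(a,b) / (s_a · s_b) = 18.03 / (10.97 × 5.18)
  = 18.03 / 56.8246 ≈ 0.317

0.317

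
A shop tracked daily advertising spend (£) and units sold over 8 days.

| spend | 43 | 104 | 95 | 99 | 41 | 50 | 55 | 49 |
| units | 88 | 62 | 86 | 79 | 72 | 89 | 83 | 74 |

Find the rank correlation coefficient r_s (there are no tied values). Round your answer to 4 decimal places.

-0.1905

Rank spend: 2, 8, 6, 7, 1, 4, 5, 3
Rank units: 7, 1, 6, 4, 2, 8, 5, 3
d = rank(spend) − rank(units): -5, 7, 0, 3, -1, -4, 0, 0; Σd² = 100
ρ = 1 − 6Σd² / [n(n²−1)] = 1 − 6×100 / (8×63) = 1 − 600/504 ≈ -0.1905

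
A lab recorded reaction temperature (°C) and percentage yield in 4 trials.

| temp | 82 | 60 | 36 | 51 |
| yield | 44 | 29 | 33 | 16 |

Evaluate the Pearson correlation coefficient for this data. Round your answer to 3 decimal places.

n = 4, Σx = 229, Σy = 122, Σx² = 14221, Σy² = 4122, Σxy = 7352
nΣxy − ΣxΣy = 29408 − 27938 = 1470
nΣx² − (Σx)² = 56884 − 52441 = 4443; nΣy² − (Σy)² = 16488 − 14884 = 1604
r = 1470 / √(4443 × 1604) = 1470 / 2669.5640 ≈ 0.551

0.551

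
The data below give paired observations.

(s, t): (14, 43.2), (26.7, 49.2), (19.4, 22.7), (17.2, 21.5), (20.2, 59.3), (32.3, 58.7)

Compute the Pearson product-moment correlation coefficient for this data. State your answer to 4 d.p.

0.5568

n = 6, Σs = 129.8, Σt = 254.6, Σs² = 3032.42, Σt² = 12226.6, Σst = 5822.49
nΣst − ΣsΣt = 34934.94 − 33047.08 = 1887.86
nΣs² − (Σs)² = 18194.52 − 16848.04 = 1346.48; nΣt² − (Σt)² = 73359.6 − 64821.16 = 8538.44
r = 1887.86 / √(1346.48 × 8538.44) = 1887.86 / 3390.6988 ≈ 0.5568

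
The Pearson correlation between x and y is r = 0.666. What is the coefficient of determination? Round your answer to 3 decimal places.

0.444

r² = (0.666)² = 0.444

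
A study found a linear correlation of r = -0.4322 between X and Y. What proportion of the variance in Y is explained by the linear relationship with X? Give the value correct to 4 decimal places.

0.1868

r² = (-0.4322)² = 0.1868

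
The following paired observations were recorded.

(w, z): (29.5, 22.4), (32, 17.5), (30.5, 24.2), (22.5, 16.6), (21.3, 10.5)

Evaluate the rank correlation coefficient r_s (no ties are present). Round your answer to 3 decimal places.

Rank w: 3, 5, 4, 2, 1
Rank z: 4, 3, 5, 2, 1
d = rank(w) − rank(z): -1, 2, -1, 0, 0; Σd² = 6
ρ = 1 − 6Σd² / [n(n²−1)] = 1 − 6×6 / (5×24) = 1 − 36/120 ≈ 0.700

0.700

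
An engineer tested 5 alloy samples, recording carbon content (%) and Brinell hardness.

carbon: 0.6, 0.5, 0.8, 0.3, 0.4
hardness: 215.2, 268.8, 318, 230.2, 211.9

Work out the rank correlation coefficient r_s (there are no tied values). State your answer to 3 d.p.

Rank carbon: 4, 3, 5, 1, 2
Rank hardness: 2, 4, 5, 3, 1
d = rank(carbon) − rank(hardness): 2, -1, 0, -2, 1; Σd² = 10
ρ = 1 − 6Σd² / [n(n²−1)] = 1 − 6×10 / (5×24) = 1 − 60/120 ≈ 0.500

0.500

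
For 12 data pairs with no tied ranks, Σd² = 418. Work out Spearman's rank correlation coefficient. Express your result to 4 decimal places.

-0.4615

ρ = 1 − 6Σd² / [n(n²−1)] = 1 − 6×418 / (12×143)
  = 1 − 2508/1716 = 1 − 1.46154 ≈ -0.4615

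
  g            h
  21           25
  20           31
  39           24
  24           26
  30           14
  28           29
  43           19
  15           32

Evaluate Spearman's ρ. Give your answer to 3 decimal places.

Rank g: 3, 2, 7, 4, 6, 5, 8, 1
Rank h: 4, 7, 3, 5, 1, 6, 2, 8
d = rank(g) − rank(h): -1, -5, 4, -1, 5, -1, 6, -7; Σd² = 154
ρ = 1 − 6Σd² / [n(n²−1)] = 1 − 6×154 / (8×63) = 1 − 924/504 ≈ -0.833

-0.833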